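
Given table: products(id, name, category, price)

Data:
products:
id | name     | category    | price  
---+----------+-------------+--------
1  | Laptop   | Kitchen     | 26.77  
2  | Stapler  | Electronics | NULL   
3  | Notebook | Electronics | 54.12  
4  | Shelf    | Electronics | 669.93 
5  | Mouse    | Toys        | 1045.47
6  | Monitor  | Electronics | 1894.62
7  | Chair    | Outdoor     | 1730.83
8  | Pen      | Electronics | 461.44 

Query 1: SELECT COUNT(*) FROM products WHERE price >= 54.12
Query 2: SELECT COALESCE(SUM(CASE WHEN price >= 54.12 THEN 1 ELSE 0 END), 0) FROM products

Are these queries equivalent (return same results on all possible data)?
Yes, equivalent

Both queries return: [(6,)]

Reason: COUNT with WHERE vs conditional SUM (COALESCE handles empty-table NULL)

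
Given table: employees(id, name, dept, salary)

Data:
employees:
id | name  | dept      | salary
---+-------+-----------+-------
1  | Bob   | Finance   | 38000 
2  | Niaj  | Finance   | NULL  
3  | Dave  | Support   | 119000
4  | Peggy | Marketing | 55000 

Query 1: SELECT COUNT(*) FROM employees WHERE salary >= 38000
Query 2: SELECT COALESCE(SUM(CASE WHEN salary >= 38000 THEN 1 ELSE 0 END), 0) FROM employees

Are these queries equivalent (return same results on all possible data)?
Yes, equivalent

Both queries return: [(3,)]

Reason: COUNT with WHERE vs conditional SUM (COALESCE handles empty-table NULL)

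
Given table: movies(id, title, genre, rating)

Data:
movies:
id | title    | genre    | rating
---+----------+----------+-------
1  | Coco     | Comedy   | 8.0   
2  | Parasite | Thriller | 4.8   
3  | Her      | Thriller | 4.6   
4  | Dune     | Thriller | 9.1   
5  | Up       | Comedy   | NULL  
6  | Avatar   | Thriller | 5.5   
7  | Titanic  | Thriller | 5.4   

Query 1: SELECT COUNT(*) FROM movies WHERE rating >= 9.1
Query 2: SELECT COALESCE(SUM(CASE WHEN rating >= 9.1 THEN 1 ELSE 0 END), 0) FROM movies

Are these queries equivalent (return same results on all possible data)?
Yes, equivalent

Both queries return: [(1,)]

Reason: COUNT with WHERE vs conditional SUM (COALESCE handles empty-table NULL)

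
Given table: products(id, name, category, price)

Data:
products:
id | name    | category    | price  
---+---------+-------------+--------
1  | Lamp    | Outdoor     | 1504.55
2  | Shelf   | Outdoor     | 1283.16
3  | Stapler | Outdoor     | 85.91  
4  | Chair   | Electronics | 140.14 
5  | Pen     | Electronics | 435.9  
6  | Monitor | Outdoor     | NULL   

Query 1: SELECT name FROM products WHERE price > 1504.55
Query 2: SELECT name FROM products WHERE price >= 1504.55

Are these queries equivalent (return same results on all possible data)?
No, not equivalent

Query 1 returns: []
Query 2 returns: [('Lamp',)]

Reason: > vs >= gives different results when price = 1504.55 exists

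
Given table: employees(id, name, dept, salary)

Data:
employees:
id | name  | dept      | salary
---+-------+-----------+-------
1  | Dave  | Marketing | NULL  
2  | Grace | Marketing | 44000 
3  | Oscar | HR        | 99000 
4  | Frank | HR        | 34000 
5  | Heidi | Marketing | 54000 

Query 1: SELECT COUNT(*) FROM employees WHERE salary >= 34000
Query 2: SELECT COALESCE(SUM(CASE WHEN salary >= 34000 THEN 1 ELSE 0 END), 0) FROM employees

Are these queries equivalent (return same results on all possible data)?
Yes, equivalent

Both queries return: [(4,)]

Reason: COUNT with WHERE vs conditional SUM (COALESCE handles empty-table NULL)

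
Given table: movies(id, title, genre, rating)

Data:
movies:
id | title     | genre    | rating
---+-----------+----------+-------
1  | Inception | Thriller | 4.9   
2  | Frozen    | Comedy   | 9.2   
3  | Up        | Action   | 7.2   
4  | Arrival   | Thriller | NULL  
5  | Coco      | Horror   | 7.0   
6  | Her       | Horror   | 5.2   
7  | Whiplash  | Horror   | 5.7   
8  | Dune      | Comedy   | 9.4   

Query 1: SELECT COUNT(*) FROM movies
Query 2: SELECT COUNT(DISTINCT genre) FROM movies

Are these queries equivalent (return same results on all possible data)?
No, not equivalent

Query 1 returns: [(8,)]
Query 2 returns: [(4,)]

Reason: COUNT(*) counts rows, COUNT(DISTINCT genre) counts unique genres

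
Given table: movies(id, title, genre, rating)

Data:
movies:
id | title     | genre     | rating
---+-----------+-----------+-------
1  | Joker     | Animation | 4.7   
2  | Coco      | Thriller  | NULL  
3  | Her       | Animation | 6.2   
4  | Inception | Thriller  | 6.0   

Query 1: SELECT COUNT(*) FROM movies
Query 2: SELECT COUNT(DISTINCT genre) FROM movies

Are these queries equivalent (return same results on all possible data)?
No, not equivalent

Query 1 returns: [(4,)]
Query 2 returns: [(2,)]

Reason: COUNT(*) counts rows, COUNT(DISTINCT genre) counts unique genres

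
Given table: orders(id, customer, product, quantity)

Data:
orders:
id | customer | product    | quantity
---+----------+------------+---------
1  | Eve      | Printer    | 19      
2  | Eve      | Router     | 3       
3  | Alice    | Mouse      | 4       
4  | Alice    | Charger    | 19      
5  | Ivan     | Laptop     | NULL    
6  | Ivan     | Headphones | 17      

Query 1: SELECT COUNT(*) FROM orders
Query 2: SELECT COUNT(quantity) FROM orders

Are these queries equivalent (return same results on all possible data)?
No, not equivalent

Query 1 returns: [(6,)]
Query 2 returns: [(5,)]

Reason: COUNT(*) includes NULLs, COUNT(column) excludes them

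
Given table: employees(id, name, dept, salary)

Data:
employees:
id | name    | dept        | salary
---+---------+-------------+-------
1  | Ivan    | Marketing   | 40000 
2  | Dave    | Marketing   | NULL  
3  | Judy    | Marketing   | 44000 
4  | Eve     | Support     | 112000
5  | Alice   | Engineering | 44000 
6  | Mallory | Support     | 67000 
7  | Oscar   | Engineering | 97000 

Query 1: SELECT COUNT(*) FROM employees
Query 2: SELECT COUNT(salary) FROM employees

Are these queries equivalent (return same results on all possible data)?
No, not equivalent

Query 1 returns: [(7,)]
Query 2 returns: [(6,)]

Reason: COUNT(*) includes NULLs, COUNT(column) excludes them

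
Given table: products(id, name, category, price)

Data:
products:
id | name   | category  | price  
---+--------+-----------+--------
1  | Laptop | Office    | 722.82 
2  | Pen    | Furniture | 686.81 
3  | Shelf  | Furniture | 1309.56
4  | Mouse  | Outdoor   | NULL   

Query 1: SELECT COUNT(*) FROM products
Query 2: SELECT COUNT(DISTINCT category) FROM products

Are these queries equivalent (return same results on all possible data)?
No, not equivalent

Query 1 returns: [(4,)]
Query 2 returns: [(3,)]

Reason: COUNT(*) counts rows, COUNT(DISTINCT category) counts unique categorys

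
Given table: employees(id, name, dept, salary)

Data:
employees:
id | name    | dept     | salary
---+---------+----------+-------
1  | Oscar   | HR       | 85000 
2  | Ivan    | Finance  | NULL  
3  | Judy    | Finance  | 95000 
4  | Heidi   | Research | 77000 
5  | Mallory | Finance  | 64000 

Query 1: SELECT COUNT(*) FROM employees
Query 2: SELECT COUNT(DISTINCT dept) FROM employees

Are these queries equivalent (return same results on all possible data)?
No, not equivalent

Query 1 returns: [(5,)]
Query 2 returns: [(3,)]

Reason: COUNT(*) counts rows, COUNT(DISTINCT dept) counts unique depts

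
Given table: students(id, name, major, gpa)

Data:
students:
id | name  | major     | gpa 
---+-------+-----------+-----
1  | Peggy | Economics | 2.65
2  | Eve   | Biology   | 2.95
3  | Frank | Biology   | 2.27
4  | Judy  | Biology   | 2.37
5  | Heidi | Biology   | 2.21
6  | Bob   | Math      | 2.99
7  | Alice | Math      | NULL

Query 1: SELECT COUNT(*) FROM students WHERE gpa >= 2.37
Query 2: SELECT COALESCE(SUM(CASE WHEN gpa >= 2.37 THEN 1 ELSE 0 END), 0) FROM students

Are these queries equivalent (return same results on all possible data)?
Yes, equivalent

Both queries return: [(4,)]

Reason: COUNT with WHERE vs conditional SUM (COALESCE handles empty-table NULL)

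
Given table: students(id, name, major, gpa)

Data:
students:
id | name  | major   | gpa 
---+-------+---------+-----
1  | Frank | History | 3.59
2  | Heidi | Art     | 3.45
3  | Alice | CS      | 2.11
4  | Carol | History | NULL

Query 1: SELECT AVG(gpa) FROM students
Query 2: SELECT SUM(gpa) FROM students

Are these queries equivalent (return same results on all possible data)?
No, not equivalent

Query 1 returns: [(3.0500000000000003,)]
Query 2 returns: [(9.15,)]

Reason: AVG vs SUM give different aggregate values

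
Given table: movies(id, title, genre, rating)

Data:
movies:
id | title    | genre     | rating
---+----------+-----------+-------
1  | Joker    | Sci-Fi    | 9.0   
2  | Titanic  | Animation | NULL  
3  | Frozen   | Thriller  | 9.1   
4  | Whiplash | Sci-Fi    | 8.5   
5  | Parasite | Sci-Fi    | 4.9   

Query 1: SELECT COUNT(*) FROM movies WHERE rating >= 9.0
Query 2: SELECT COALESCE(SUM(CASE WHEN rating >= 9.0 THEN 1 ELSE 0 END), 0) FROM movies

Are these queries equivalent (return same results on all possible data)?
Yes, equivalent

Both queries return: [(2,)]

Reason: COUNT with WHERE vs conditional SUM (COALESCE handles empty-table NULL)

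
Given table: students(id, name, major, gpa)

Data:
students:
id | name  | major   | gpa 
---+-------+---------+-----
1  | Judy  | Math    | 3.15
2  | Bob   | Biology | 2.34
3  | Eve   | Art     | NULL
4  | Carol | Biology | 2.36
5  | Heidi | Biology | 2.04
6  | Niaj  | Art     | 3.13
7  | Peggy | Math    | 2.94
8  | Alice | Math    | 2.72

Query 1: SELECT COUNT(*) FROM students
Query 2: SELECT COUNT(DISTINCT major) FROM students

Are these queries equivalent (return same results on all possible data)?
No, not equivalent

Query 1 returns: [(8,)]
Query 2 returns: [(3,)]

Reason: COUNT(*) counts rows, COUNT(DISTINCT major) counts unique majors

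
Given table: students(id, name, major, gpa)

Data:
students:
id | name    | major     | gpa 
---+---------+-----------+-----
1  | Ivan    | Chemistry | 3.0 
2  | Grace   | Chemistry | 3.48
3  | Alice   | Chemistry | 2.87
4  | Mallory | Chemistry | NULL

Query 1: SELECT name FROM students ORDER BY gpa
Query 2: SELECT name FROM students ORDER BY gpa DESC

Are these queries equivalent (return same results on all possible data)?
No, not equivalent

Query 1 returns: [('Mallory',), ('Alice',), ('Ivan',), ('Grace',)]
Query 2 returns: [('Grace',), ('Ivan',), ('Alice',), ('Mallory',)]

Reason: ASC vs DESC gives opposite ordering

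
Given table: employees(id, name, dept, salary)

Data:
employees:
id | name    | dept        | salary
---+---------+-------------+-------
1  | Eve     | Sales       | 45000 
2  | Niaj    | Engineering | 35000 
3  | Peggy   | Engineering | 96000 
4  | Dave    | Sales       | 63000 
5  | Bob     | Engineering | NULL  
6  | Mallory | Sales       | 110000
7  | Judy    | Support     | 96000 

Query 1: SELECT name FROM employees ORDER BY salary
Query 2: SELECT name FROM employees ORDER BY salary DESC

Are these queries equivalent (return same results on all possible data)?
No, not equivalent

Query 1 returns: [('Bob',), ('Niaj',), ('Eve',), ('Dave',), ('Peggy',), ('Judy',), ('Mallory',)]
Query 2 returns: [('Mallory',), ('Peggy',), ('Judy',), ('Dave',), ('Eve',), ('Niaj',), ('Bob',)]

Reason: ASC vs DESC gives opposite ordering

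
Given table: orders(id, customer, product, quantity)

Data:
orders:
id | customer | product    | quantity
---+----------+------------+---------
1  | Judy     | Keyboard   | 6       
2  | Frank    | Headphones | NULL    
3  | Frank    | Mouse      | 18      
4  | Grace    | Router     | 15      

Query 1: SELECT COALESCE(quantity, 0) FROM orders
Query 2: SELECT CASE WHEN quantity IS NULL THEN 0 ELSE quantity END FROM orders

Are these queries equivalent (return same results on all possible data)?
Yes, equivalent

Both queries return: [(0,), (6,), (15,), (18,)]

Reason: COALESCE vs CASE for NULL handling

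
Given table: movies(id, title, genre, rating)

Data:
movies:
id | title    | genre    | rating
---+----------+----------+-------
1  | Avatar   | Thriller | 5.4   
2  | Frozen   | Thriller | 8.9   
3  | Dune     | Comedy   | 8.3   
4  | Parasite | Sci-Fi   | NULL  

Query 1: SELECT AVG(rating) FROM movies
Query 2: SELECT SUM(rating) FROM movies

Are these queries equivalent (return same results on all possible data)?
No, not equivalent

Query 1 returns: [(7.533333333333334,)]
Query 2 returns: [(22.6,)]

Reason: AVG vs SUM give different aggregate values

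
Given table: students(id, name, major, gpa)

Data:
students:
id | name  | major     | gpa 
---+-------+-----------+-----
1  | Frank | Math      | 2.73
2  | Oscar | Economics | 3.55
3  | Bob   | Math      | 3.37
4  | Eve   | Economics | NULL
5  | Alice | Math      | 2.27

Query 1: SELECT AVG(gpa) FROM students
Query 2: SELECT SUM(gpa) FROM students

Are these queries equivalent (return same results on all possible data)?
No, not equivalent

Query 1 returns: [(2.98,)]
Query 2 returns: [(11.92,)]

Reason: AVG vs SUM give different aggregate values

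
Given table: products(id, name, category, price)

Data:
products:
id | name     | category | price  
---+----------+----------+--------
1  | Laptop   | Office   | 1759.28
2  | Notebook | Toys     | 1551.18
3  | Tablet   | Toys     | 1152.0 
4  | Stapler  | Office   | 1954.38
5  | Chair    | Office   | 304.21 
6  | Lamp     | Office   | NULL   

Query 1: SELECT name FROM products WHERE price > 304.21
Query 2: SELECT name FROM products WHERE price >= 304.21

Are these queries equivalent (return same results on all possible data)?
No, not equivalent

Query 1 returns: [('Laptop',), ('Notebook',), ('Tablet',), ('Stapler',)]
Query 2 returns: [('Laptop',), ('Notebook',), ('Tablet',), ('Stapler',), ('Chair',)]

Reason: > vs >= gives different results when price = 304.21 exists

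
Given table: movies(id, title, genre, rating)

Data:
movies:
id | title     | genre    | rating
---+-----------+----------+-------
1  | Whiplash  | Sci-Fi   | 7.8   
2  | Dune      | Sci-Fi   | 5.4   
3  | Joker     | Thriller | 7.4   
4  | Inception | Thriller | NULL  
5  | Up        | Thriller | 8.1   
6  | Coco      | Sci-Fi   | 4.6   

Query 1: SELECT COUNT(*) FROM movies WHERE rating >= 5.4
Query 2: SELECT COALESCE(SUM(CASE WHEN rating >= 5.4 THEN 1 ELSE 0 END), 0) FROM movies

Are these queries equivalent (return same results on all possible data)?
Yes, equivalent

Both queries return: [(4,)]

Reason: COUNT with WHERE vs conditional SUM (COALESCE handles empty-table NULL)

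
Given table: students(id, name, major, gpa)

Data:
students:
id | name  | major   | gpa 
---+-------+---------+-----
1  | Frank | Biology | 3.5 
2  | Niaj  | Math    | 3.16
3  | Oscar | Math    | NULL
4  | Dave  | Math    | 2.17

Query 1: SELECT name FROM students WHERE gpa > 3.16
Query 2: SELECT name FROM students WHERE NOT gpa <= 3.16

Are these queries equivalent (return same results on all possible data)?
Yes, equivalent

Both queries return: [('Frank',)]

Reason: Both filter gpa > 3.16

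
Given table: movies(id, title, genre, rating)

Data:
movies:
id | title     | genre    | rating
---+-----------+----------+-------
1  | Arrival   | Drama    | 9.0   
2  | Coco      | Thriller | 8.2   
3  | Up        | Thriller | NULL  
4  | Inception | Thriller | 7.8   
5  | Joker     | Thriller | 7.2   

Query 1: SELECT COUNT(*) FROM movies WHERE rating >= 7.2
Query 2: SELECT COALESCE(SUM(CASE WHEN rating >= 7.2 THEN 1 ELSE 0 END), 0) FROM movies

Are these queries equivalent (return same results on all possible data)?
Yes, equivalent

Both queries return: [(4,)]

Reason: COUNT with WHERE vs conditional SUM (COALESCE handles empty-table NULL)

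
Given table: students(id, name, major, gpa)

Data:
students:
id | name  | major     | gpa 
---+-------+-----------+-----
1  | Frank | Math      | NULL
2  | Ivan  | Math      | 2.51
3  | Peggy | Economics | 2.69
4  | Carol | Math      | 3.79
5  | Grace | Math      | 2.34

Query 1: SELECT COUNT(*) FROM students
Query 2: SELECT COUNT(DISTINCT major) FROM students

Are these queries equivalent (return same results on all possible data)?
No, not equivalent

Query 1 returns: [(5,)]
Query 2 returns: [(2,)]

Reason: COUNT(*) counts rows, COUNT(DISTINCT major) counts unique majors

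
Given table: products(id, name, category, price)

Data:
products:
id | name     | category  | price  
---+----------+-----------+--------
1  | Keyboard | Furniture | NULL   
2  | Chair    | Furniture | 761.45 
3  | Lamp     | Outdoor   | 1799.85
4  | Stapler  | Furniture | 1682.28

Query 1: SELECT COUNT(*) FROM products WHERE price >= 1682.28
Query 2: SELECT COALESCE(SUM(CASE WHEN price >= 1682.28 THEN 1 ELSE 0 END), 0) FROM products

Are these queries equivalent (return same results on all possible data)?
Yes, equivalent

Both queries return: [(2,)]

Reason: COUNT with WHERE vs conditional SUM (COALESCE handles empty-table NULL)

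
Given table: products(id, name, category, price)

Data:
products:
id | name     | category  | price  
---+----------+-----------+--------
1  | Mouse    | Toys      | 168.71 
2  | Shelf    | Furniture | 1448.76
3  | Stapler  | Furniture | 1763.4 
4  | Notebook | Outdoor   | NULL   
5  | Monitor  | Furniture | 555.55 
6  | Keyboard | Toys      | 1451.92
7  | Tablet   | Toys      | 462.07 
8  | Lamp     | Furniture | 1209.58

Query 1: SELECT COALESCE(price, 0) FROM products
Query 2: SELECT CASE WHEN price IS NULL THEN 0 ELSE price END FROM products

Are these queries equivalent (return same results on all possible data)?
Yes, equivalent

Both queries return: [(0,), (168.71,), (462.07,), (555.55,), (1209.58,), (1448.76,), (1451.92,), (1763.4,)]

Reason: COALESCE vs CASE for NULL handling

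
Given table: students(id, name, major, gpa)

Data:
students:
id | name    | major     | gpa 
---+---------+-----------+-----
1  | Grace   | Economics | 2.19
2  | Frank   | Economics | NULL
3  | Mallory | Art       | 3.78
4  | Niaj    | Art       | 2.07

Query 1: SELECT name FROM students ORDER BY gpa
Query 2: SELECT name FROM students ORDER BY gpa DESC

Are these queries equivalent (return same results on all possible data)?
No, not equivalent

Query 1 returns: [('Frank',), ('Niaj',), ('Grace',), ('Mallory',)]
Query 2 returns: [('Mallory',), ('Grace',), ('Niaj',), ('Frank',)]

Reason: ASC vs DESC gives opposite ordering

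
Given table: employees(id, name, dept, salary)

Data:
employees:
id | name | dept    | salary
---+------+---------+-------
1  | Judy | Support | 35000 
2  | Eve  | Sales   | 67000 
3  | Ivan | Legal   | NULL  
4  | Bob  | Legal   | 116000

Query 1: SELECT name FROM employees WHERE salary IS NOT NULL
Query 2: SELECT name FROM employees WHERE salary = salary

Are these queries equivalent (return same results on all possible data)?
Yes, equivalent

Both queries return: [('Bob',), ('Eve',), ('Judy',)]

Reason: IS NOT NULL vs self-equality (both exclude NULLs)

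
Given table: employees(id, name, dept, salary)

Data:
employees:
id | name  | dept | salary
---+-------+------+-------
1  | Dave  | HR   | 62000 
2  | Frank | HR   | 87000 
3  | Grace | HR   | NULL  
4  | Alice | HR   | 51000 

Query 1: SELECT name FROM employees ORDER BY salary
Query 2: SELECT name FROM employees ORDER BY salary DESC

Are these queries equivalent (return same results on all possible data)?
No, not equivalent

Query 1 returns: [('Grace',), ('Alice',), ('Dave',), ('Frank',)]
Query 2 returns: [('Frank',), ('Dave',), ('Alice',), ('Grace',)]

Reason: ASC vs DESC gives opposite ordering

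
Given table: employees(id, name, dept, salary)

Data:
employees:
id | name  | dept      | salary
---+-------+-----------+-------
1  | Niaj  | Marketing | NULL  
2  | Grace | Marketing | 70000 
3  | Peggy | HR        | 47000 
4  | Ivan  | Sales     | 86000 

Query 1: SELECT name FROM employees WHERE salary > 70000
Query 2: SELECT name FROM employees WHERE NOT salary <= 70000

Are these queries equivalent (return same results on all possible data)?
Yes, equivalent

Both queries return: [('Ivan',)]

Reason: Both filter salary > 70000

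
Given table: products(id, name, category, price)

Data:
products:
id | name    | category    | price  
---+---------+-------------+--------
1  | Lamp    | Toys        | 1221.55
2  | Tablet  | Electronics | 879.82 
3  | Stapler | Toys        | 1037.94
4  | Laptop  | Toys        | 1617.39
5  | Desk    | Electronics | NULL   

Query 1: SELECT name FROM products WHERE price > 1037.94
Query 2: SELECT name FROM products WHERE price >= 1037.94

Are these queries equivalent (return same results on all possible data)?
No, not equivalent

Query 1 returns: [('Lamp',), ('Laptop',)]
Query 2 returns: [('Lamp',), ('Stapler',), ('Laptop',)]

Reason: > vs >= gives different results when price = 1037.94 exists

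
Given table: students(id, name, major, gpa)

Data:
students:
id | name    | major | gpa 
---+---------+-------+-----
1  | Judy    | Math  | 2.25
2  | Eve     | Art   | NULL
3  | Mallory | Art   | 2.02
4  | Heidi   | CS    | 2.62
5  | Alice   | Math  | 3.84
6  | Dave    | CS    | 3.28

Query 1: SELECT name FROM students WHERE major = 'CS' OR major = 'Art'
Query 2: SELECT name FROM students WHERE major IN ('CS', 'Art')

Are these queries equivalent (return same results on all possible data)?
Yes, equivalent

Both queries return: [('Dave',), ('Eve',), ('Heidi',), ('Mallory',)]

Reason: OR vs IN are equivalent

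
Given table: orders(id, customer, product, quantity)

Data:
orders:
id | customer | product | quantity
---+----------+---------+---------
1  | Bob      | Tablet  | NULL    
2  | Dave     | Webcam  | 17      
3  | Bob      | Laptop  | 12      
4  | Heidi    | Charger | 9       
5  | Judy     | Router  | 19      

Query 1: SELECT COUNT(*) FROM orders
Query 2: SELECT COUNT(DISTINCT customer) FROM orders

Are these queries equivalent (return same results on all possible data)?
No, not equivalent

Query 1 returns: [(5,)]
Query 2 returns: [(4,)]

Reason: COUNT(*) counts rows, COUNT(DISTINCT customer) counts unique customers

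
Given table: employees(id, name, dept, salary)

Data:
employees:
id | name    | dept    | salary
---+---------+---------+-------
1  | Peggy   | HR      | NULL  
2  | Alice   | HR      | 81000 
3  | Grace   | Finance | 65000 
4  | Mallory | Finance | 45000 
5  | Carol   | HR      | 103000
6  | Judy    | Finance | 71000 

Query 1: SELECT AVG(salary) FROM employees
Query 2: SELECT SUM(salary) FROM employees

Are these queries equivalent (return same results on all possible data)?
No, not equivalent

Query 1 returns: [(73000.0,)]
Query 2 returns: [(365000,)]

Reason: AVG vs SUM give different aggregate values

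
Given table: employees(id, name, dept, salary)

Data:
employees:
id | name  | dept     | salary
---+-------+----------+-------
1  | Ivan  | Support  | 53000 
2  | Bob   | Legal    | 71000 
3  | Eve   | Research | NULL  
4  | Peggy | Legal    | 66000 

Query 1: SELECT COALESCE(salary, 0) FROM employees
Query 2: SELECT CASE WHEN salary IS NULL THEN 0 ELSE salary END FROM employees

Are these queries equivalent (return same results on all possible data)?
Yes, equivalent

Both queries return: [(0,), (53000,), (66000,), (71000,)]

Reason: COALESCE vs CASE for NULL handling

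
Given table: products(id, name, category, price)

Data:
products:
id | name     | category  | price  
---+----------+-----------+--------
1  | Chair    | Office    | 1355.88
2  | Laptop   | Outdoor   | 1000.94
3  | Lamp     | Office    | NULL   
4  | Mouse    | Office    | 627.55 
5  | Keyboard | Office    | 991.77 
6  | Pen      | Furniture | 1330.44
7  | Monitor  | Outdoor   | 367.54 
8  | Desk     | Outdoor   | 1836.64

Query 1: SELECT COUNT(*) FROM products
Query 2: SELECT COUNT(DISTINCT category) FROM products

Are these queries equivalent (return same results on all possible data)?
No, not equivalent

Query 1 returns: [(8,)]
Query 2 returns: [(3,)]

Reason: COUNT(*) counts rows, COUNT(DISTINCT category) counts unique categorys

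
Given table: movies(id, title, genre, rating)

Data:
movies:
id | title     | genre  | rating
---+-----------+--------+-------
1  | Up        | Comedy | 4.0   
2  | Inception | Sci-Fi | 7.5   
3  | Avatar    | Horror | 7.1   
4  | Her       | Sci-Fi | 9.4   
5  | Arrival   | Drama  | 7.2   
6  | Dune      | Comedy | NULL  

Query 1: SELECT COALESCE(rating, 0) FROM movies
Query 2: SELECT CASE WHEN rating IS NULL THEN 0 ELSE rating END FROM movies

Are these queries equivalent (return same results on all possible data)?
Yes, equivalent

Both queries return: [(0,), (4.0,), (7.1,), (7.2,), (7.5,), (9.4,)]

Reason: COALESCE vs CASE for NULL handling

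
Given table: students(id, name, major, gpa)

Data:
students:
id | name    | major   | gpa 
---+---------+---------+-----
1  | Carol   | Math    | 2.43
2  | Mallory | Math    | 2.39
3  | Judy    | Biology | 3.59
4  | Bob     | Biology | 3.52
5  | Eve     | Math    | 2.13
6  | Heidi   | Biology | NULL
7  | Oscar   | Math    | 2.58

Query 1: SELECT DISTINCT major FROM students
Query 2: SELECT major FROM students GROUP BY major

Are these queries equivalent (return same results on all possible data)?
Yes, equivalent

Both queries return: [('Biology',), ('Math',)]

Reason: Both get unique majors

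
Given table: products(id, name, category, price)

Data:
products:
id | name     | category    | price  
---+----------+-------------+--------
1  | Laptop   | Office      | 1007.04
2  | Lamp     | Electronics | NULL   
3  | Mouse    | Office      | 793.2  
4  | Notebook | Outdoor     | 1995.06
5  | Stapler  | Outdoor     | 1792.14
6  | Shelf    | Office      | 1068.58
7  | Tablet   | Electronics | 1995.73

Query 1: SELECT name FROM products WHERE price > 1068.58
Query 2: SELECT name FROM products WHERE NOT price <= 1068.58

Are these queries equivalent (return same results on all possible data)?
Yes, equivalent

Both queries return: [('Notebook',), ('Stapler',), ('Tablet',)]

Reason: Both filter price > 1068.58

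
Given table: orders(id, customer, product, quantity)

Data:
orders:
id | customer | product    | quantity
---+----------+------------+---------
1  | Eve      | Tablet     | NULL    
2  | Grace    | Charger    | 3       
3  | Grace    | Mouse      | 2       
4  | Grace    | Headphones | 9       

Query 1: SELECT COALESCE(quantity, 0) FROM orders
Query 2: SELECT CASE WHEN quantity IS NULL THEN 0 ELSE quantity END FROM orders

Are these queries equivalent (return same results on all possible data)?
Yes, equivalent

Both queries return: [(0,), (2,), (3,), (9,)]

Reason: COALESCE vs CASE for NULL handling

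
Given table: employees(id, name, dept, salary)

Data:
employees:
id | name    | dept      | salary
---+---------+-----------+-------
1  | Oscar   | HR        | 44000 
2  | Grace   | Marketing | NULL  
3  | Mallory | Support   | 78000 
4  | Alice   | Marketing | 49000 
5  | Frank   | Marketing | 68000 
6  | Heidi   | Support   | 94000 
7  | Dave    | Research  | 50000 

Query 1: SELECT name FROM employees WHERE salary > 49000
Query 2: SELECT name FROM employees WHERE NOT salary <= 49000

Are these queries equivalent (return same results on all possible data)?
Yes, equivalent

Both queries return: [('Dave',), ('Frank',), ('Heidi',), ('Mallory',)]

Reason: Both filter salary > 49000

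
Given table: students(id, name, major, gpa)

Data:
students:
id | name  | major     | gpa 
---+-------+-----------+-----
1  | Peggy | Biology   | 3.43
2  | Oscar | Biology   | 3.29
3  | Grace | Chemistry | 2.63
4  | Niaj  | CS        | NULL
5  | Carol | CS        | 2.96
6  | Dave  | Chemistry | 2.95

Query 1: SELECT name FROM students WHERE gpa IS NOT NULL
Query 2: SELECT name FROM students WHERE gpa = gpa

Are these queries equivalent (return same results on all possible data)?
Yes, equivalent

Both queries return: [('Carol',), ('Dave',), ('Grace',), ('Oscar',), ('Peggy',)]

Reason: IS NOT NULL vs self-equality (both exclude NULLs)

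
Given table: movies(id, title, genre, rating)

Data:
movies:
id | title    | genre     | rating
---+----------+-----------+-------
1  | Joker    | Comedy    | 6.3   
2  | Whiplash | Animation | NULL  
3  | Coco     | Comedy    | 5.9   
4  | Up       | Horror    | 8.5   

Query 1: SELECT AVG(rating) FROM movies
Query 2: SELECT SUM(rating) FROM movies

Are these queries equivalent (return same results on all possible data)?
No, not equivalent

Query 1 returns: [(6.8999999999999995,)]
Query 2 returns: [(20.7,)]

Reason: AVG vs SUM give different aggregate values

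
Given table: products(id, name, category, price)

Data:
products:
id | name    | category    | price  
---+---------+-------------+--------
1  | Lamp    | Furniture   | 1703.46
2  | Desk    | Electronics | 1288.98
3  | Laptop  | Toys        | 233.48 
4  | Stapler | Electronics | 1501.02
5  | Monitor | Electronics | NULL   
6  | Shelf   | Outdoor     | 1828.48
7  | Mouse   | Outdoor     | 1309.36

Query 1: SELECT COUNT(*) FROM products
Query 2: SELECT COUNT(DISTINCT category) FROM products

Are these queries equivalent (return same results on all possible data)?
No, not equivalent

Query 1 returns: [(7,)]
Query 2 returns: [(4,)]

Reason: COUNT(*) counts rows, COUNT(DISTINCT category) counts unique categorys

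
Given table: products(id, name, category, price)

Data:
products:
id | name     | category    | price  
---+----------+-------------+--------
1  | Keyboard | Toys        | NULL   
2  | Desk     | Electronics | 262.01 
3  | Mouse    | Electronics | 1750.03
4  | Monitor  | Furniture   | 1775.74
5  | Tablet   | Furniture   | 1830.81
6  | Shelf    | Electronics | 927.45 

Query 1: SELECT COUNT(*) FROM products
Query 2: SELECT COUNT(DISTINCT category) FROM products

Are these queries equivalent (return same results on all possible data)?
No, not equivalent

Query 1 returns: [(6,)]
Query 2 returns: [(3,)]

Reason: COUNT(*) counts rows, COUNT(DISTINCT category) counts unique categorys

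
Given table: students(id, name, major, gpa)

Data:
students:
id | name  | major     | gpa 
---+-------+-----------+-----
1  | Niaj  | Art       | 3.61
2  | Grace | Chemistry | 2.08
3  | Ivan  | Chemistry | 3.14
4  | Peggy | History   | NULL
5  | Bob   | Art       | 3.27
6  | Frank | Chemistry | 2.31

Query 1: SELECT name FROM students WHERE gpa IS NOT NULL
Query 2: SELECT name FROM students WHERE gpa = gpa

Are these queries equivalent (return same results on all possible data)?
Yes, equivalent

Both queries return: [('Bob',), ('Frank',), ('Grace',), ('Ivan',), ('Niaj',)]

Reason: IS NOT NULL vs self-equality (both exclude NULLs)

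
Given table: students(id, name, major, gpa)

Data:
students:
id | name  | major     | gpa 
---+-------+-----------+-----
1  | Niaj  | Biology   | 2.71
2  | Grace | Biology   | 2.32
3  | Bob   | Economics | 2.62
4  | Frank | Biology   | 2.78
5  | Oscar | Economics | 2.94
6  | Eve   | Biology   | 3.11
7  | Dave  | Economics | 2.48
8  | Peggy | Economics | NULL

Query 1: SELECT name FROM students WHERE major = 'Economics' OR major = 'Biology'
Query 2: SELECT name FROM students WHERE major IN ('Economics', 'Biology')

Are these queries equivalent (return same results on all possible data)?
Yes, equivalent

Both queries return: [('Bob',), ('Dave',), ('Eve',), ('Frank',), ('Grace',), ('Niaj',), ('Oscar',), ('Peggy',)]

Reason: OR vs IN are equivalent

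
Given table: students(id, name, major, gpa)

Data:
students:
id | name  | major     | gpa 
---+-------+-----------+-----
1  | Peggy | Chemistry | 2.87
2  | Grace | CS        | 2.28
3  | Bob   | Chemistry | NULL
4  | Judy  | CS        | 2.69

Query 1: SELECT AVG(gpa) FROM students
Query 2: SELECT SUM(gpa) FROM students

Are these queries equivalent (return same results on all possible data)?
No, not equivalent

Query 1 returns: [(2.6133333333333333,)]
Query 2 returns: [(7.84,)]

Reason: AVG vs SUM give different aggregate values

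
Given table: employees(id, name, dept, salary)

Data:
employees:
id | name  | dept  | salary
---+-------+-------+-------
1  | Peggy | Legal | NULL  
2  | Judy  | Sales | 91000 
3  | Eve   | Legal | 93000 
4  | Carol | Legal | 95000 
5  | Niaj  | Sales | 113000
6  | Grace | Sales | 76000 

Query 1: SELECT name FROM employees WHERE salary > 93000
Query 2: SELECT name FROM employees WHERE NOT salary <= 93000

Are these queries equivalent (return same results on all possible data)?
Yes, equivalent

Both queries return: [('Carol',), ('Niaj',)]

Reason: Both filter salary > 93000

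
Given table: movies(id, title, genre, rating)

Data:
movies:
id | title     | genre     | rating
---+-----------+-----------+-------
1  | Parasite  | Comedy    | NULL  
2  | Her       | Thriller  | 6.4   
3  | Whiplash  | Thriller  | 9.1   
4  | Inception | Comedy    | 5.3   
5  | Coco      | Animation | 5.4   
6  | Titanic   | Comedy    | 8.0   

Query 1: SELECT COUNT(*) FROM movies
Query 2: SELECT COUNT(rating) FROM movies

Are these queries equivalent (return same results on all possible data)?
No, not equivalent

Query 1 returns: [(6,)]
Query 2 returns: [(5,)]

Reason: COUNT(*) includes NULLs, COUNT(column) excludes them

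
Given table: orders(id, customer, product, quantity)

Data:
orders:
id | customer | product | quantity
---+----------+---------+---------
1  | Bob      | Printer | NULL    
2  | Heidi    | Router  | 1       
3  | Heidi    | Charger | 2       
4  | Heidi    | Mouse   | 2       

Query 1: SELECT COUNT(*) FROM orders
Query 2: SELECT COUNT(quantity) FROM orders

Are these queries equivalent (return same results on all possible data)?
No, not equivalent

Query 1 returns: [(4,)]
Query 2 returns: [(3,)]

Reason: COUNT(*) includes NULLs, COUNT(column) excludes them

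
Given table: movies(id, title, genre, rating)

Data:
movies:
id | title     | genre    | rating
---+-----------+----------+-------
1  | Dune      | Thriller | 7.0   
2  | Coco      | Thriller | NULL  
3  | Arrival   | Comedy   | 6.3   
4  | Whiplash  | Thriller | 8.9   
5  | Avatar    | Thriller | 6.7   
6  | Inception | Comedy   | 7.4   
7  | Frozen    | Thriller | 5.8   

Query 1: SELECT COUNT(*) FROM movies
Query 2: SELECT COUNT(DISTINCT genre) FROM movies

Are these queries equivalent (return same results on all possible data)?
No, not equivalent

Query 1 returns: [(7,)]
Query 2 returns: [(2,)]

Reason: COUNT(*) counts rows, COUNT(DISTINCT genre) counts unique genres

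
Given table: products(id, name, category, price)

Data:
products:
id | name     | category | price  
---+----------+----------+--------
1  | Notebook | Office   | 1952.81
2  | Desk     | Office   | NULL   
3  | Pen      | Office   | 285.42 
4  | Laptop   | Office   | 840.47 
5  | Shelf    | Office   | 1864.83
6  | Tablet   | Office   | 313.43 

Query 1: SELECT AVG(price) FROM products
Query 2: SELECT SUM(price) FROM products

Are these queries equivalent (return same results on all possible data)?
No, not equivalent

Query 1 returns: [(1051.392,)]
Query 2 returns: [(5256.96,)]

Reason: AVG vs SUM give different aggregate values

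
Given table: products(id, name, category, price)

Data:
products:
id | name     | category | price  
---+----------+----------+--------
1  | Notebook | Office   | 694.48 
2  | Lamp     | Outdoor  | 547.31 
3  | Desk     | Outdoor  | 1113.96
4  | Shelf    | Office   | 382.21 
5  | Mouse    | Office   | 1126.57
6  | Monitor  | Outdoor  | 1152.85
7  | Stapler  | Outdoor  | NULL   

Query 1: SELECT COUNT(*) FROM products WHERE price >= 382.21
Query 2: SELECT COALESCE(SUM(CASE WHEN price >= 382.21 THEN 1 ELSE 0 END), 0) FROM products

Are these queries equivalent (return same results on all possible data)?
Yes, equivalent

Both queries return: [(6,)]

Reason: COUNT with WHERE vs conditional SUM (COALESCE handles empty-table NULL)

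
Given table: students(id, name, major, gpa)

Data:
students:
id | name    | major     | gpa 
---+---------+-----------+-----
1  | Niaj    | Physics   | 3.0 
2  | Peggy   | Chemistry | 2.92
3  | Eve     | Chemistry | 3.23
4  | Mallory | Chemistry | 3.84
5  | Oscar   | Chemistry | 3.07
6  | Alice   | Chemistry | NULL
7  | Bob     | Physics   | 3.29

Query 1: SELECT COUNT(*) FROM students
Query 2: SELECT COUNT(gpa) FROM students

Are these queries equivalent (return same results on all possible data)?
No, not equivalent

Query 1 returns: [(7,)]
Query 2 returns: [(6,)]

Reason: COUNT(*) includes NULLs, COUNT(column) excludes them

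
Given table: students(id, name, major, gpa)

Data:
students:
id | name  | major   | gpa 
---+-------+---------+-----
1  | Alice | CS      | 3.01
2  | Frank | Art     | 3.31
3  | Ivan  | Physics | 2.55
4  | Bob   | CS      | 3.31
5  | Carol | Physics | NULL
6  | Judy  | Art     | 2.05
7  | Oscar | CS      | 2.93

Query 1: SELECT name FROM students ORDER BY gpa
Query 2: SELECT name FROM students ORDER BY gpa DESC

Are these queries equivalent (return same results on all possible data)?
No, not equivalent

Query 1 returns: [('Carol',), ('Judy',), ('Ivan',), ('Oscar',), ('Alice',), ('Frank',), ('Bob',)]
Query 2 returns: [('Frank',), ('Bob',), ('Alice',), ('Oscar',), ('Ivan',), ('Judy',), ('Carol',)]

Reason: ASC vs DESC gives opposite ordering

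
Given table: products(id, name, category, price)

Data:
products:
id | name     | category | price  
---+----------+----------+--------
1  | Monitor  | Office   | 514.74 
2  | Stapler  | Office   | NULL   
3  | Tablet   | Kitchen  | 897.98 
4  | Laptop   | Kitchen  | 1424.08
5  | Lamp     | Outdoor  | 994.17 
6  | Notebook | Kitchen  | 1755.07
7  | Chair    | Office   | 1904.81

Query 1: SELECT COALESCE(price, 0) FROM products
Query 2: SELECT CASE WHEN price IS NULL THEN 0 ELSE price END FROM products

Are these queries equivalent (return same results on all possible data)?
Yes, equivalent

Both queries return: [(0,), (514.74,), (897.98,), (994.17,), (1424.08,), (1755.07,), (1904.81,)]

Reason: COALESCE vs CASE for NULL handling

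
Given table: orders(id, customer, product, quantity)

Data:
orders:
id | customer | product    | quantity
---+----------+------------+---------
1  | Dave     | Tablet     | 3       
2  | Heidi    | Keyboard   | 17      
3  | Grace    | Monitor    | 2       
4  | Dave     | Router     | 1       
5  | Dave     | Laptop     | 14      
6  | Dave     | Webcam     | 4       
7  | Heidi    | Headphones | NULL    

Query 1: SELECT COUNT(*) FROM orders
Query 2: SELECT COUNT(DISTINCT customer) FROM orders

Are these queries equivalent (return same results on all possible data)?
No, not equivalent

Query 1 returns: [(7,)]
Query 2 returns: [(3,)]

Reason: COUNT(*) counts rows, COUNT(DISTINCT customer) counts unique customers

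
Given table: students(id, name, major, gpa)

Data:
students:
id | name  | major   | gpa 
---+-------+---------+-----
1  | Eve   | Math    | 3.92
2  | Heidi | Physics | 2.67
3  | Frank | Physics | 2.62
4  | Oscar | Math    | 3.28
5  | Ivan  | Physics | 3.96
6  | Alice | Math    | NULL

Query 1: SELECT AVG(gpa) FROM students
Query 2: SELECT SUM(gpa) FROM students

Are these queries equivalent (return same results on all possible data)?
No, not equivalent

Query 1 returns: [(3.29,)]
Query 2 returns: [(16.45,)]

Reason: AVG vs SUM give different aggregate values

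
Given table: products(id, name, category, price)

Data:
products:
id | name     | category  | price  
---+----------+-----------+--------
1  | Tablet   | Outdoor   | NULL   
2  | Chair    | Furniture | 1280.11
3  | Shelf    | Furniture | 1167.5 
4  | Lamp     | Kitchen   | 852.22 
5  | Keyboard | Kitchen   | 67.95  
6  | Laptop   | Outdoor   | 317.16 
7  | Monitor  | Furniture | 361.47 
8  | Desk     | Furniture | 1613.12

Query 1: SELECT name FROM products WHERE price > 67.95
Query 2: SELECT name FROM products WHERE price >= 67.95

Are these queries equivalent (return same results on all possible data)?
No, not equivalent

Query 1 returns: [('Chair',), ('Shelf',), ('Lamp',), ('Laptop',), ('Monitor',), ('Desk',)]
Query 2 returns: [('Chair',), ('Shelf',), ('Lamp',), ('Keyboard',), ('Laptop',), ('Monitor',), ('Desk',)]

Reason: > vs >= gives different results when price = 67.95 exists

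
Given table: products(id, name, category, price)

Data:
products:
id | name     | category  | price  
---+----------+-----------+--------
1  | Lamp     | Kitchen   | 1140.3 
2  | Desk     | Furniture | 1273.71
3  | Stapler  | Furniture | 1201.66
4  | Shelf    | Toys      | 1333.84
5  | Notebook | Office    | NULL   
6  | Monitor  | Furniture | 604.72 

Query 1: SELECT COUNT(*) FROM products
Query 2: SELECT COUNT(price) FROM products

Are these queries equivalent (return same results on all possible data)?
No, not equivalent

Query 1 returns: [(6,)]
Query 2 returns: [(5,)]

Reason: COUNT(*) includes NULLs, COUNT(column) excludes them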